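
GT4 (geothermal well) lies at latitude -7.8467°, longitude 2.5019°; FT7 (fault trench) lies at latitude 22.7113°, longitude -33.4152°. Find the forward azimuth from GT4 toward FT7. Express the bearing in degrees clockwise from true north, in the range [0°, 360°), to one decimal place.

311.8°

Δλ = -35.9171°
y = sin Δλ · cos φ₂ = -0.541129
x = cos φ₁ sin φ₂ − sin φ₁ cos φ₂ cos Δλ = 0.484465
θ = atan2(y, x) = -48.1624° → 311.8376° (mod 360°)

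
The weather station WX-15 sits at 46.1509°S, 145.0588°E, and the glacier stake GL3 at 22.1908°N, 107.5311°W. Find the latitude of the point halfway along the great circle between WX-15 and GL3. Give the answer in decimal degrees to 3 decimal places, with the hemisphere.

Bx = cos φ₂ cos Δλ = -0.277047,  By = cos φ₂ sin Δλ = 0.883512
φₘ = atan2(sin φ₁ + sin φ₂, √((cos φ₁ + Bx)² + By²)) = -19.38016°
λₘ = λ₁ + atan2(By, cos φ₁ + Bx) = -150.13935°

19.380°S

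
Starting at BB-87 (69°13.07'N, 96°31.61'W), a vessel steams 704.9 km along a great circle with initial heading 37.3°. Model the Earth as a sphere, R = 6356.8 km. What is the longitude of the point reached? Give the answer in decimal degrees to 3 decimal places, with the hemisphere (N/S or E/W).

82.595°W

BB-87: φ = +69.21783°, λ = -96.52683°
δ = d/R = 704.9/6356.8 = 0.110889 rad
φ₂ = arcsin(sin φ₁ cos δ + cos φ₁ sin δ cos θ)
   = arcsin(0.93494·0.99386 + 0.35482·0.11066·0.79547) = 73.82758°
λ₂ = λ₁ + atan2(sin θ sin δ cos φ₁, cos δ − sin φ₁ sin φ₂) = -82.59516°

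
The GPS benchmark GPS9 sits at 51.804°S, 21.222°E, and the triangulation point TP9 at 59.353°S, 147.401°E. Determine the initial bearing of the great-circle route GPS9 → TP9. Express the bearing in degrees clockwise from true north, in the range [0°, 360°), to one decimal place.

Δλ = 126.1790°
y = sin Δλ · cos φ₂ = 0.411456
x = cos φ₁ sin φ₂ − sin φ₁ cos φ₂ cos Δλ = -0.768469
θ = atan2(y, x) = 151.8344° → 151.8344° (mod 360°)

151.8°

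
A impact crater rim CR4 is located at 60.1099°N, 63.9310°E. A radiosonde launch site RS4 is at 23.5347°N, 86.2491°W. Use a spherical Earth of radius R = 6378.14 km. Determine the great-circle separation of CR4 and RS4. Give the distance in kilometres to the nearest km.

10339 km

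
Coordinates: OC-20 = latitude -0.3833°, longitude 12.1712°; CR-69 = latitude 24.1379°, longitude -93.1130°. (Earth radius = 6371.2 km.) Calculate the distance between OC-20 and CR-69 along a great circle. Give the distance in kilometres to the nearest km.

11574 km

Δφ = 24.5212°,  Δλ = -105.2842°
a = sin²(Δφ/2) + cos φ₁ cos φ₂ sin²(Δλ/2) = 0.621644
c = 2·arcsin(√a) = 1.816551 rad = 104.0807°
d = R·c = 6371.2 × 1.816551 = 11573.6 km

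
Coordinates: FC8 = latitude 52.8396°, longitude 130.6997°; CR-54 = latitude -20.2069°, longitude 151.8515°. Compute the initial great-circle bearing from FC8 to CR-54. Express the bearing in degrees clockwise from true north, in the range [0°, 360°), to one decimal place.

159.5°

Δλ = 21.1518°
y = sin Δλ · cos φ₂ = 0.338631
x = cos φ₁ sin φ₂ − sin φ₁ cos φ₂ cos Δλ = -0.906154
θ = atan2(y, x) = 159.5092° → 159.5092° (mod 360°)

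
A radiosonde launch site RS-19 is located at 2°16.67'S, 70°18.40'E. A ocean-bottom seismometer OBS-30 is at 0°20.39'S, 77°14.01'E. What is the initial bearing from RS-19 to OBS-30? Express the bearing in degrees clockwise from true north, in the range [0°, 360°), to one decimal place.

RS-19: φ = -2.27783°, λ = +70.30667°
OBS-30: φ = -0.33983°, λ = +77.23350°
Δλ = 6.9268°
y = sin Δλ · cos φ₂ = 0.120600
x = cos φ₁ sin φ₂ − sin φ₁ cos φ₂ cos Δλ = 0.033528
θ = atan2(y, x) = 74.4635° → 74.4635° (mod 360°)

74.5°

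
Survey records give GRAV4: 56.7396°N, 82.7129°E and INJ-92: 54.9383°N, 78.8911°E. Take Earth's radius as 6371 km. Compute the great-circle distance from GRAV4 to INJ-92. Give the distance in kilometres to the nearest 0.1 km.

Δφ = -1.8013°,  Δλ = -3.8218°
a = sin²(Δφ/2) + cos φ₁ cos φ₂ sin²(Δλ/2) = 0.000597
c = 2·arcsin(√a) = 0.048888 rad = 2.8011°
d = R·c = 6371 × 0.048888 = 311.5 km

311.5 km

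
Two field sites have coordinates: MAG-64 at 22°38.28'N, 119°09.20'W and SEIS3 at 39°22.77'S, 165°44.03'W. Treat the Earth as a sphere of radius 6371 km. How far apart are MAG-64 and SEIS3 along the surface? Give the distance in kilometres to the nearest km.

MAG-64: φ = +22.63800°, λ = -119.15333°
SEIS3: φ = -39.37950°, λ = -165.73383°
Δφ = -62.0175°,  Δλ = -46.5805°
a = sin²(Δφ/2) + cos φ₁ cos φ₂ sin²(Δλ/2) = 0.376928
c = 2·arcsin(√a) = 1.322097 rad = 75.7506°
d = R·c = 6371 × 1.322097 = 8423.1 km

8423 km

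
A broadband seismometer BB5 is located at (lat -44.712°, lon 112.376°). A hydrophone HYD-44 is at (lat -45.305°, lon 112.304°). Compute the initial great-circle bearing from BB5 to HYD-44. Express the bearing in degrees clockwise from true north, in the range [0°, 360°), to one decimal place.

Δλ = -0.0720°
y = sin Δλ · cos φ₂ = -0.000884
x = cos φ₁ sin φ₂ − sin φ₁ cos φ₂ cos Δλ = -0.010350
θ = atan2(y, x) = -175.1191° → 184.8809° (mod 360°)

184.9°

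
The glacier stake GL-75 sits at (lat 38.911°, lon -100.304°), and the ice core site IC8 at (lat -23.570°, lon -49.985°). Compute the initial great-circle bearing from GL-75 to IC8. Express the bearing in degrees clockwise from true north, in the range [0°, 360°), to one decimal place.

133.9°

Δλ = 50.3190°
y = sin Δλ · cos φ₂ = 0.705404
x = cos φ₁ sin φ₂ − sin φ₁ cos φ₂ cos Δλ = -0.678746
θ = atan2(y, x) = 133.8966° → 133.8966° (mod 360°)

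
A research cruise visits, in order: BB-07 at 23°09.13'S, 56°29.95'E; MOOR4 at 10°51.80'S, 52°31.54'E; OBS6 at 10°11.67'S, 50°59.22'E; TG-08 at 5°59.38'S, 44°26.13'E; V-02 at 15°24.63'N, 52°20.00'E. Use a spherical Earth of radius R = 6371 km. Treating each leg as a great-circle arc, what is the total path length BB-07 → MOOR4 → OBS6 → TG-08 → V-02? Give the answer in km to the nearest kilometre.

5007 km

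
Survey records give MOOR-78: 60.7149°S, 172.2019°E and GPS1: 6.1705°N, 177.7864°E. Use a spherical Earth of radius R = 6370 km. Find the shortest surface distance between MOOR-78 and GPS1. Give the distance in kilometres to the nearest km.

7452 km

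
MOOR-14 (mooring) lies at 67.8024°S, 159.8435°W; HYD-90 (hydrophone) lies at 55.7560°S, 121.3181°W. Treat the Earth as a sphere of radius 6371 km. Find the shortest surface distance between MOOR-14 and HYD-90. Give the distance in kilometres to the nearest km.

2368 km

Δφ = 12.0464°,  Δλ = 38.5254°
a = sin²(Δφ/2) + cos φ₁ cos φ₂ sin²(Δλ/2) = 0.034148
c = 2·arcsin(√a) = 0.371721 rad = 21.2981°
d = R·c = 6371 × 0.371721 = 2368.2 km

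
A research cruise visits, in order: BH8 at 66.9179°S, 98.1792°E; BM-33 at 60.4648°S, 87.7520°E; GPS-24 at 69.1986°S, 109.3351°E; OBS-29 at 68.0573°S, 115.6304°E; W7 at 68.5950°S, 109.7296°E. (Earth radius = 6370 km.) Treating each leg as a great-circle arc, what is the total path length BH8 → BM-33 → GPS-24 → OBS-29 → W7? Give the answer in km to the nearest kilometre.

2809 km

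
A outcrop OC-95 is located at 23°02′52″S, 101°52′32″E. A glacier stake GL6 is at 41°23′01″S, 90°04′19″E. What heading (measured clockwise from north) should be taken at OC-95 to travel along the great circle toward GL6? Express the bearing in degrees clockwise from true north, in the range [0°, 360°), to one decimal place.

205.6°

OC-95: φ = -23.04778°, λ = +101.87556°
GL6: φ = -41.38361°, λ = +90.07194°
Δλ = -11.8036°
y = sin Δλ · cos φ₂ = -0.153480
x = cos φ₁ sin φ₂ − sin φ₁ cos φ₂ cos Δλ = -0.320797
θ = atan2(y, x) = -154.4321° → 205.5679° (mod 360°)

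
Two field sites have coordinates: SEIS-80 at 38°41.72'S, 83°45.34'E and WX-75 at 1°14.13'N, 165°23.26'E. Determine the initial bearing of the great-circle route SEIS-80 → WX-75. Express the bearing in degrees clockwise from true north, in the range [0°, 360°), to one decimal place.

SEIS-80: φ = -38.69533°, λ = +83.75567°
WX-75: φ = +1.23550°, λ = +165.38767°
Δλ = 81.6320°
y = sin Δλ · cos φ₂ = 0.989124
x = cos φ₁ sin φ₂ − sin φ₁ cos φ₂ cos Δλ = 0.107790
θ = atan2(y, x) = 83.7807° → 83.7807° (mod 360°)

83.8°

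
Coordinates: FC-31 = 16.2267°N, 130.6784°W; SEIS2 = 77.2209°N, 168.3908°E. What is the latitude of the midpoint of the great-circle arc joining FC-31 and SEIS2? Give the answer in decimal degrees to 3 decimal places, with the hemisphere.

Bx = cos φ₂ cos Δλ = 0.107470,  By = cos φ₂ sin Δλ = -0.193330
φₘ = atan2(sin φ₁ + sin φ₂, √((cos φ₁ + Bx)² + By²)) = 49.14782°
λₘ = λ₁ + atan2(By, cos φ₁ + Bx) = -140.94245°

49.148°N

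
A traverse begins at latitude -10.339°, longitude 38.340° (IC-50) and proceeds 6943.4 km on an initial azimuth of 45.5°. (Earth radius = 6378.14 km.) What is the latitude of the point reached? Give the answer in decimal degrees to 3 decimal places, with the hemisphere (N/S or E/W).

31.850°N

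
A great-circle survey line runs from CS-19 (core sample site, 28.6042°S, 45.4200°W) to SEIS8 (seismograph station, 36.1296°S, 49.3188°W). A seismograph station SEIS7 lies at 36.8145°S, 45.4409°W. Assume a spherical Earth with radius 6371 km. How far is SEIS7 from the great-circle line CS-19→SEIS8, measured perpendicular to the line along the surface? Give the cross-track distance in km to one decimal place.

δ₁₃ = central angle CS-19→SEIS7 = 0.143297 rad  (haversine)
θ₁₃ = bearing CS-19→SEIS7 = 180.117°,  θ₁₂ = bearing CS-19→SEIS8 = 202.611°
dₓₜ = R·arcsin(sin δ₁₃ · sin(θ₁₃ − θ₁₂)) = 6371·arcsin(0.14281·sin(-22.494°)) = -348.258 km
|dₓₜ| = 348.258 km

348.3 km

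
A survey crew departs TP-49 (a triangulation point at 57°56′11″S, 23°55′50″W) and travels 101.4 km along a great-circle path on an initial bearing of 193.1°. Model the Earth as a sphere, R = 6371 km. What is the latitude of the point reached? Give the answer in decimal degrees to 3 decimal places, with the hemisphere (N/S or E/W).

TP-49: φ = -57.93639°, λ = -23.93056°
δ = d/R = 101.4/6371 = 0.015916 rad
φ₂ = arcsin(sin φ₁ cos δ + cos φ₁ sin δ cos θ)
   = arcsin(-0.84746·0.99987 + 0.53086·0.01592·-0.97398) = -58.82396°
λ₂ = λ₁ + atan2(sin θ sin δ cos φ₁, cos δ − sin φ₁ sin φ₂) = -24.32980°

58.824°S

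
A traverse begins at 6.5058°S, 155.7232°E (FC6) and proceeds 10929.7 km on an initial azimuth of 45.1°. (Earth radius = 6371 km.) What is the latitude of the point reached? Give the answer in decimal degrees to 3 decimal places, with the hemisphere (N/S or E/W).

δ = d/R = 10929.7/6371 = 1.715539 rad
φ₂ = arcsin(sin φ₁ cos δ + cos φ₁ sin δ cos θ)
   = arcsin(-0.11330·-0.14424 + 0.99356·0.98954·0.70587) = 45.26218°
λ₂ = λ₁ + atan2(sin θ sin δ cos φ₁, cos δ − sin φ₁ sin φ₂) = -109.04619°

45.262°N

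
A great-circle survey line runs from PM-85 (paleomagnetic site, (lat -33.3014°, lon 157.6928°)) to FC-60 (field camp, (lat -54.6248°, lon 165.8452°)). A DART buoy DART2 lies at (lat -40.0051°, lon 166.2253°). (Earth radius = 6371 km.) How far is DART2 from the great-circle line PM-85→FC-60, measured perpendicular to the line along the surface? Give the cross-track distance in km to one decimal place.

δ₁₃ = central angle PM-85→DART2 = 0.167064 rad  (haversine)
θ₁₃ = bearing PM-85→DART2 = 136.886°,  θ₁₂ = bearing PM-85→FC-60 = 167.386°
dₓₜ = R·arcsin(sin δ₁₃ · sin(θ₁₃ − θ₁₂)) = 6371·arcsin(0.16629·sin(-30.500°)) = -538.331 km
|dₓₜ| = 538.331 km

538.3 km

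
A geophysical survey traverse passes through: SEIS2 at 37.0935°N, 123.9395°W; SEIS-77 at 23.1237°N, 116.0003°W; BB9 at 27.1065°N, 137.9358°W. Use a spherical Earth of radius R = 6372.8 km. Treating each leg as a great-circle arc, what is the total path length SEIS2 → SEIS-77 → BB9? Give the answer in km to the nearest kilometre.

3980 km

SEIS2→SEIS-77: c = 0.271417 rad, d = 1729.69 km
SEIS-77→BB9: c = 0.353060 rad, d = 2249.98 km
Total = 1729.69 + 2249.98 = 3979.66 km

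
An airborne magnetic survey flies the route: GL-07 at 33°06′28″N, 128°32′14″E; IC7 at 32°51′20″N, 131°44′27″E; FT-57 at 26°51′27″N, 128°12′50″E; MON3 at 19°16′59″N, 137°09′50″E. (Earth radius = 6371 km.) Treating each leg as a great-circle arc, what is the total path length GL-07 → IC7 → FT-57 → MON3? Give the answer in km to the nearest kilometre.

GL-07: φ = +33.10778°, λ = +128.53722°
IC7: φ = +32.85556°, λ = +131.74083°
FT-57: φ = +26.85750°, λ = +128.21389°
MON3: φ = +19.28306°, λ = +137.16389°
GL-07→IC7: c = 0.047107 rad, d = 300.12 km
IC7→FT-57: c = 0.117490 rad, d = 748.53 km
FT-57→MON3: c = 0.195134 rad, d = 1243.20 km
Total = 300.12 + 748.53 + 1243.20 = 2291.85 km

2292 km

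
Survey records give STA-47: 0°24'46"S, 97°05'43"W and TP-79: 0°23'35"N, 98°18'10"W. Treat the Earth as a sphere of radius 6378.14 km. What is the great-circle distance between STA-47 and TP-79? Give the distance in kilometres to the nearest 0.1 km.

161.6 km

STA-47: φ = -0.41278°, λ = -97.09528°
TP-79: φ = +0.39306°, λ = -98.30278°
Δφ = 0.8058°,  Δλ = -1.2075°
a = sin²(Δφ/2) + cos φ₁ cos φ₂ sin²(Δλ/2) = 0.000160
c = 2·arcsin(√a) = 0.025337 rad = 1.4517°
d = R·c = 6378.14 × 0.025337 = 161.6 km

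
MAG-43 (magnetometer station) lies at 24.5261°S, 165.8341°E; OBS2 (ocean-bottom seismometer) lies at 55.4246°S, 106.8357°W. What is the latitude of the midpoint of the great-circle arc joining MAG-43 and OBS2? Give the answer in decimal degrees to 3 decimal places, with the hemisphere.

48.533°S

Bx = cos φ₂ cos Δλ = 0.026434,  By = cos φ₂ sin Δλ = 0.566874
φₘ = atan2(sin φ₁ + sin φ₂, √((cos φ₁ + Bx)² + By²)) = -48.53293°
λₘ = λ₁ + atan2(By, cos φ₁ + Bx) = -162.97092°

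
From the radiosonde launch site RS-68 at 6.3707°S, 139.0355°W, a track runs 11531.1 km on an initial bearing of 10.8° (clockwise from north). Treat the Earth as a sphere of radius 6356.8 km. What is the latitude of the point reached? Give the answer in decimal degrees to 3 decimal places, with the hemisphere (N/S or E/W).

76.961°N

δ = d/R = 11531.1/6356.8 = 1.813979 rad
φ₂ = arcsin(sin φ₁ cos δ + cos φ₁ sin δ cos θ)
   = arcsin(-0.11096·-0.24079 + 0.99382·0.97058·0.98229) = 76.96086°
λ₂ = λ₁ + atan2(sin θ sin δ cos φ₁, cos δ − sin φ₁ sin φ₂) = -12.75144°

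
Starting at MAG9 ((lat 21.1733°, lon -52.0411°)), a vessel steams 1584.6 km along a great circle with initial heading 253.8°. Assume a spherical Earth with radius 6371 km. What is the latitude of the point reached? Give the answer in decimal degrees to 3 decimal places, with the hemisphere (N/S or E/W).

δ = d/R = 1584.6/6371 = 0.248721 rad
φ₂ = arcsin(sin φ₁ cos δ + cos φ₁ sin δ cos θ)
   = arcsin(0.36119·0.96923 + 0.93249·0.24616·-0.27899) = 16.62068°
λ₂ = λ₁ + atan2(sin θ sin δ cos φ₁, cos δ − sin φ₁ sin φ₂) = -66.32325°

16.621°N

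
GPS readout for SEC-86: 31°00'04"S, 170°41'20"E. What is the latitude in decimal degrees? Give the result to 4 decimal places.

31° + 0′/60 + 4″/3600 = 31 + 0.00000 + 0.00111 = 31.0011°

31.0011°S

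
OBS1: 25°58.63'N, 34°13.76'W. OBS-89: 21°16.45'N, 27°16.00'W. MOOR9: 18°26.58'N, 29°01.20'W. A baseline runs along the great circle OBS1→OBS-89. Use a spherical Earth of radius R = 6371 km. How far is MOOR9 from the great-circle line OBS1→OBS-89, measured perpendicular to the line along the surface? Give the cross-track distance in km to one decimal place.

361.4 km

OBS1: φ = +25.97717°, λ = -34.22933°
OBS-89: φ = +21.27417°, λ = -27.26667°
MOOR9: φ = +18.44300°, λ = -29.02000°
δ₁₃ = central angle OBS1→MOOR9 = 0.156078 rad  (haversine)
θ₁₃ = bearing OBS1→MOOR9 = 146.352°,  θ₁₂ = bearing OBS1→OBS-89 = 124.960°
dₓₜ = R·arcsin(sin δ₁₃ · sin(θ₁₃ − θ₁₂)) = 6371·arcsin(0.15545·sin(21.391°)) = 361.405 km
|dₓₜ| = 361.405 km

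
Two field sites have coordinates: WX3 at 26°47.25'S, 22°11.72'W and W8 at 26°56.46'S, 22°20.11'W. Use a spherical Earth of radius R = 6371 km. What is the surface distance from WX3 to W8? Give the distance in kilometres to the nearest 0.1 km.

22.0 km

WX3: φ = -26.78750°, λ = -22.19533°
W8: φ = -26.94100°, λ = -22.33517°
Δφ = -0.1535°,  Δλ = -0.1398°
a = sin²(Δφ/2) + cos φ₁ cos φ₂ sin²(Δλ/2) = 0.000003
c = 2·arcsin(√a) = 0.003452 rad = 0.1978°
d = R·c = 6371 × 0.003452 = 22.0 km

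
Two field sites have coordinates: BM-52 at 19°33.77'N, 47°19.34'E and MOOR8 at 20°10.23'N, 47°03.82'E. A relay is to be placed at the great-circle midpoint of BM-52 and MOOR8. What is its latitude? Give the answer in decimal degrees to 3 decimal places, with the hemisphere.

BM-52: φ = +19.56283°, λ = +47.32233°
MOOR8: φ = +20.17050°, λ = +47.06367°
Bx = cos φ₂ cos Δλ = 0.938661,  By = cos φ₂ sin Δλ = -0.004238
φₘ = atan2(sin φ₁ + sin φ₂, √((cos φ₁ + Bx)² + By²)) = 19.86671°
λₘ = λ₁ + atan2(By, cos φ₁ + Bx) = 47.19325°

19.867°N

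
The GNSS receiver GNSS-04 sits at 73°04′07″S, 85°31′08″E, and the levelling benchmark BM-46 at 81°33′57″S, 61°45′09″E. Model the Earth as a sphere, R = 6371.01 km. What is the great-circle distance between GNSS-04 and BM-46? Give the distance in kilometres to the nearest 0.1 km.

1090.0 km

GNSS-04: φ = -73.06861°, λ = +85.51889°
BM-46: φ = -81.56583°, λ = +61.75250°
Δφ = -8.4972°,  Δλ = -23.7664°
a = sin²(Δφ/2) + cos φ₁ cos φ₂ sin²(Δλ/2) = 0.007300
c = 2·arcsin(√a) = 0.171085 rad = 9.8024°
d = R·c = 6371.01 × 0.171085 = 1090.0 km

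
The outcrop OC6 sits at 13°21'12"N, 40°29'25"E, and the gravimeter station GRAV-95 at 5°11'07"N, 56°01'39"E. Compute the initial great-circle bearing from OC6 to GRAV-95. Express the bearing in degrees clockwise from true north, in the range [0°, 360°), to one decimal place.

116.6°

OC6: φ = +13.35333°, λ = +40.49028°
GRAV-95: φ = +5.18528°, λ = +56.02750°
Δλ = 15.5372°
y = sin Δλ · cos φ₂ = 0.266768
x = cos φ₁ sin φ₂ − sin φ₁ cos φ₂ cos Δλ = -0.133672
θ = atan2(y, x) = 116.6145° → 116.6145° (mod 360°)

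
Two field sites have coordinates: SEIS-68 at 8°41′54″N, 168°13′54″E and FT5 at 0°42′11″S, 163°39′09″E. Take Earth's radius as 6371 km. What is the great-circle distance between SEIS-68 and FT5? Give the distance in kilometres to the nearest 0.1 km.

1162.0 km

SEIS-68: φ = +8.69833°, λ = +168.23167°
FT5: φ = -0.70306°, λ = +163.65250°
Δφ = -9.4014°,  Δλ = -4.5792°
a = sin²(Δφ/2) + cos φ₁ cos φ₂ sin²(Δλ/2) = 0.008293
c = 2·arcsin(√a) = 0.182389 rad = 10.4501°
d = R·c = 6371 × 0.182389 = 1162.0 km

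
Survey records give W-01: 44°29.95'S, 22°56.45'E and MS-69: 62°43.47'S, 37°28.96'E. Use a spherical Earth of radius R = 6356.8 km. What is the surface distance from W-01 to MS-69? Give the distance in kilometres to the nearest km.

2225 km

W-01: φ = -44.49917°, λ = +22.94083°
MS-69: φ = -62.72450°, λ = +37.48267°
Δφ = -18.2253°,  Δλ = 14.5418°
a = sin²(Δφ/2) + cos φ₁ cos φ₂ sin²(Δλ/2) = 0.030319
c = 2·arcsin(√a) = 0.350030 rad = 20.0552°
d = R·c = 6356.8 × 0.350030 = 2225.1 km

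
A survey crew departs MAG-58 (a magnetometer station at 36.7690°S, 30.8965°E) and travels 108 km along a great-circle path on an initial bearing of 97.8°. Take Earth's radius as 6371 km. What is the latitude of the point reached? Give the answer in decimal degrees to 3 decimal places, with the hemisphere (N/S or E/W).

36.895°S

δ = d/R = 108/6371 = 0.016952 rad
φ₂ = arcsin(sin φ₁ cos δ + cos φ₁ sin δ cos θ)
   = arcsin(-0.59859·0.99986 + 0.80106·0.01695·-0.13572) = -36.89476°
λ₂ = λ₁ + atan2(sin θ sin δ cos φ₁, cos δ − sin φ₁ sin φ₂) = 32.09977°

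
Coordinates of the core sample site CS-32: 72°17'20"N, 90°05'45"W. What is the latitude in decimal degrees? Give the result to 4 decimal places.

72.2889°N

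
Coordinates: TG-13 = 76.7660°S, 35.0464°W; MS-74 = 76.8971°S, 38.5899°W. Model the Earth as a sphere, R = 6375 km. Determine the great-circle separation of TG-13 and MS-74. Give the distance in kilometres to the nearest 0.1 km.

91.0 km

Δφ = -0.1311°,  Δλ = -3.5435°
a = sin²(Δφ/2) + cos φ₁ cos φ₂ sin²(Δλ/2) = 0.000051
c = 2·arcsin(√a) = 0.014272 rad = 0.8177°
d = R·c = 6375 × 0.014272 = 91.0 km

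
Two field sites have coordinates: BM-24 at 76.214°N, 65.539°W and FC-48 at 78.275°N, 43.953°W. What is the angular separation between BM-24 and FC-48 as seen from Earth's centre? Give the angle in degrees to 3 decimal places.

Δφ = 2.0610°,  Δλ = 21.5860°
a = sin²(Δφ/2) + cos φ₁ cos φ₂ sin²(Δλ/2) = 0.002022
c = 2·arcsin(√a) = 0.089954 rad = 5.1540°

5.154°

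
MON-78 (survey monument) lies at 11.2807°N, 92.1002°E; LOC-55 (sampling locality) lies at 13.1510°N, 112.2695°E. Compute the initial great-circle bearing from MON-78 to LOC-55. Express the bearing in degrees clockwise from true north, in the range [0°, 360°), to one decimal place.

Δλ = 20.1693°
y = sin Δλ · cos φ₂ = 0.335753
x = cos φ₁ sin φ₂ − sin φ₁ cos φ₂ cos Δλ = 0.044318
θ = atan2(y, x) = 82.4806° → 82.4806° (mod 360°)

82.5°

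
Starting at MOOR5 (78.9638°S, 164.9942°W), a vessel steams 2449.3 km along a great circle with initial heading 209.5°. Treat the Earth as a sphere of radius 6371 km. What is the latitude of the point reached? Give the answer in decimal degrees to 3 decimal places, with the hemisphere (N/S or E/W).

76.495°S

δ = d/R = 2449.3/6371 = 0.384445 rad
φ₂ = arcsin(sin φ₁ cos δ + cos φ₁ sin δ cos θ)
   = arcsin(-0.98151·0.92701 + 0.19143·0.37504·-0.87036) = -76.49506°
λ₂ = λ₁ + atan2(sin θ sin δ cos φ₁, cos δ − sin φ₁ sin φ₂) = 67.26854°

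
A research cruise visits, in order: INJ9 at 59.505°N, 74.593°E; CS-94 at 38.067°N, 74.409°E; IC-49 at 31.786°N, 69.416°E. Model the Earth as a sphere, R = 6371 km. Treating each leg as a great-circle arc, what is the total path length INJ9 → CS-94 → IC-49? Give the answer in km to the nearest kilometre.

3217 km

INJ9→CS-94: c = 0.374169 rad, d = 2383.83 km
CS-94→IC-49: c = 0.130800 rad, d = 833.33 km
Total = 2383.83 + 833.33 = 3217.16 km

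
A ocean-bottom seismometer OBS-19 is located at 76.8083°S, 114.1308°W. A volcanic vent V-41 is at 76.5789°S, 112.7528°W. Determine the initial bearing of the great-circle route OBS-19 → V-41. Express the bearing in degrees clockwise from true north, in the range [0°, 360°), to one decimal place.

54.8°

Δλ = 1.3780°
y = sin Δλ · cos φ₂ = 0.005582
x = cos φ₁ sin φ₂ − sin φ₁ cos φ₂ cos Δλ = 0.003938
θ = atan2(y, x) = 54.7937° → 54.7937° (mod 360°)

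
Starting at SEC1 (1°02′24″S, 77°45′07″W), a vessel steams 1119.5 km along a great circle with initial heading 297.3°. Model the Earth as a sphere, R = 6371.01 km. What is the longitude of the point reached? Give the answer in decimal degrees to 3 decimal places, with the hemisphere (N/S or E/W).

SEC1: φ = -1.04000°, λ = -77.75194°
δ = d/R = 1119.5/6371.01 = 0.175718 rad
φ₂ = arcsin(sin φ₁ cos δ + cos φ₁ sin δ cos θ)
   = arcsin(-0.01815·0.98460 + 0.99984·0.17481·0.45865) = 3.57153°
λ₂ = λ₁ + atan2(sin θ sin δ cos φ₁, cos δ − sin φ₁ sin φ₂) = -86.70620°

86.706°W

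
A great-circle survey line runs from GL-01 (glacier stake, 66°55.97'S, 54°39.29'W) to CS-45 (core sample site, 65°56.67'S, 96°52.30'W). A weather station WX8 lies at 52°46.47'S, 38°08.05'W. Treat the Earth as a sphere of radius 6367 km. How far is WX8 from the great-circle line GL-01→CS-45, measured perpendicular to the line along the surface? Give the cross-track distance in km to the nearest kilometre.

1052 km

GL-01: φ = -66.93283°, λ = -54.65483°
CS-45: φ = -65.94450°, λ = -96.87167°
WX8: φ = -52.77450°, λ = -38.13417°
δ₁₃ = central angle GL-01→WX8 = 0.284371 rad  (haversine)
θ₁₃ = bearing GL-01→WX8 = 37.819°,  θ₁₂ = bearing GL-01→CS-45 = 253.712°
dₓₜ = R·arcsin(sin δ₁₃ · sin(θ₁₃ − θ₁₂)) = 6367·arcsin(0.28055·sin(-215.893°)) = 1052.038 km
|dₓₜ| = 1052.038 km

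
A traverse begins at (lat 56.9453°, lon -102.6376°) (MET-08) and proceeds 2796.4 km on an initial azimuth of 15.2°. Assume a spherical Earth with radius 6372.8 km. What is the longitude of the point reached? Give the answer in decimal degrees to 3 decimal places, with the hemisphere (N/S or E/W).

δ = d/R = 2796.4/6372.8 = 0.438802 rad
φ₂ = arcsin(sin φ₁ cos δ + cos φ₁ sin δ cos θ)
   = arcsin(0.83815·0.90526 + 0.54544·0.42486·0.96502) = 79.22564°
λ₂ = λ₁ + atan2(sin θ sin δ cos φ₁, cos δ − sin φ₁ sin φ₂) = -66.06309°

66.063°W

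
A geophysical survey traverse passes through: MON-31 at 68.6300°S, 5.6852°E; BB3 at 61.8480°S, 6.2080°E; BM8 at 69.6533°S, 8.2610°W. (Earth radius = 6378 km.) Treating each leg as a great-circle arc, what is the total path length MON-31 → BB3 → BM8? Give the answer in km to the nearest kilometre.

1842 km

MON-31→BB3: c = 0.118429 rad, d = 755.34 km
BB3→BM8: c = 0.170311 rad, d = 1086.24 km
Total = 755.34 + 1086.24 = 1841.58 km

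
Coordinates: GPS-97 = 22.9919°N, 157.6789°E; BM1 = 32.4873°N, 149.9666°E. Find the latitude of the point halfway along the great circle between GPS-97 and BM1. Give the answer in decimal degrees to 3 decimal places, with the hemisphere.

27.793°N

Bx = cos φ₂ cos Δλ = 0.835880,  By = cos φ₂ sin Δλ = -0.113198
φₘ = atan2(sin φ₁ + sin φ₂, √((cos φ₁ + Bx)² + By²)) = 27.79303°
λₘ = λ₁ + atan2(By, cos φ₁ + Bx) = 153.99143°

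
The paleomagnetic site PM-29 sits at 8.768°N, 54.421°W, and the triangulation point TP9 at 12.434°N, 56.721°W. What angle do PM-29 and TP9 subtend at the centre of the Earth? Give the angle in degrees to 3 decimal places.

4.307°

Δφ = 3.6660°,  Δλ = -2.3000°
a = sin²(Δφ/2) + cos φ₁ cos φ₂ sin²(Δλ/2) = 0.001412
c = 2·arcsin(√a) = 0.075168 rad = 4.3068°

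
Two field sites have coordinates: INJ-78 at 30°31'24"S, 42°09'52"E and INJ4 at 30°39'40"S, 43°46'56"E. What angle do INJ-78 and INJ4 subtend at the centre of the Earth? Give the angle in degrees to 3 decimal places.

1.399°

INJ-78: φ = -30.52333°, λ = +42.16444°
INJ4: φ = -30.66111°, λ = +43.78222°
Δφ = -0.1378°,  Δλ = 1.6178°
a = sin²(Δφ/2) + cos φ₁ cos φ₂ sin²(Δλ/2) = 0.000149
c = 2·arcsin(√a) = 0.024424 rad = 1.3994°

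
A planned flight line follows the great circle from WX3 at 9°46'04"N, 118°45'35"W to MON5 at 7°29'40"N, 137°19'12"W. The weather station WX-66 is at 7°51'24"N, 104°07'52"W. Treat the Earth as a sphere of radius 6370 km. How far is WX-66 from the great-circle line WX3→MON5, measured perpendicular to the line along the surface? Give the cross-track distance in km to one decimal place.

332.4 km

WX3: φ = +9.76778°, λ = -118.75972°
MON5: φ = +7.49444°, λ = -137.32000°
WX-66: φ = +7.85667°, λ = -104.13111°
δ₁₃ = central angle WX3→WX-66 = 0.254470 rad  (haversine)
θ₁₃ = bearing WX3→WX-66 = 96.363°,  θ₁₂ = bearing WX3→MON5 = 264.404°
dₓₜ = R·arcsin(sin δ₁₃ · sin(θ₁₃ − θ₁₂)) = 6370·arcsin(0.25173·sin(-168.041°)) = -332.423 km
|dₓₜ| = 332.423 km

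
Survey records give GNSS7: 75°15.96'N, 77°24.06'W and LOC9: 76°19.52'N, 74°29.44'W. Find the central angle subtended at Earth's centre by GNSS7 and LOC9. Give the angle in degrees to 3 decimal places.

1.277°

GNSS7: φ = +75.26600°, λ = -77.40100°
LOC9: φ = +76.32533°, λ = -74.49067°
Δφ = 1.0593°,  Δλ = 2.9103°
a = sin²(Δφ/2) + cos φ₁ cos φ₂ sin²(Δλ/2) = 0.000124
c = 2·arcsin(√a) = 0.022292 rad = 1.2773°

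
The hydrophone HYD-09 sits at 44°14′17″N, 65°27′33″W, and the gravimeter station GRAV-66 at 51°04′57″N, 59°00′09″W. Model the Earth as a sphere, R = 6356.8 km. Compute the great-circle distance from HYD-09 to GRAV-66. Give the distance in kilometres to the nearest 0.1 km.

HYD-09: φ = +44.23806°, λ = -65.45917°
GRAV-66: φ = +51.08250°, λ = -59.00250°
Δφ = 6.8444°,  Δλ = 6.4567°
a = sin²(Δφ/2) + cos φ₁ cos φ₂ sin²(Δλ/2) = 0.004991
c = 2·arcsin(√a) = 0.141407 rad = 8.1020°
d = R·c = 6356.8 × 0.141407 = 898.9 km

898.9 km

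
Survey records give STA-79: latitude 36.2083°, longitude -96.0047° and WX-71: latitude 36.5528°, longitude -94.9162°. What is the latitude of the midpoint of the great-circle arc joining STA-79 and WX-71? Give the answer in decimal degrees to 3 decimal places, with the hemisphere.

Bx = cos φ₂ cos Δλ = 0.803163,  By = cos φ₂ sin Δλ = 0.015260
φₘ = atan2(sin φ₁ + sin φ₂, √((cos φ₁ + Bx)² + By²)) = 36.38178°
λₘ = λ₁ + atan2(By, cos φ₁ + Bx) = -95.46166°

36.382°N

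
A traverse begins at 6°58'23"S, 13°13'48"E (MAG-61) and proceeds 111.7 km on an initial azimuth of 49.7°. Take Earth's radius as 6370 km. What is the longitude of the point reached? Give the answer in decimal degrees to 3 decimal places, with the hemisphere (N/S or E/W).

14.001°E

MAG-61: φ = -6.97306°, λ = +13.23000°
δ = d/R = 111.7/6370 = 0.017535 rad
φ₂ = arcsin(sin φ₁ cos δ + cos φ₁ sin δ cos θ)
   = arcsin(-0.12140·0.99985 + 0.99260·0.01753·0.64679) = -6.32262°
λ₂ = λ₁ + atan2(sin θ sin δ cos φ₁, cos δ − sin φ₁ sin φ₂) = 14.00093°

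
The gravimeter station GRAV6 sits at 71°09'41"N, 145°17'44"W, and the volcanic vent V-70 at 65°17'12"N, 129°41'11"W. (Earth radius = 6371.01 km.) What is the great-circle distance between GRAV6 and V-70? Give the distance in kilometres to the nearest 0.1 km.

GRAV6: φ = +71.16139°, λ = -145.29556°
V-70: φ = +65.28667°, λ = -129.68639°
Δφ = -5.8747°,  Δλ = 15.6092°
a = sin²(Δφ/2) + cos φ₁ cos φ₂ sin²(Δλ/2) = 0.005115
c = 2·arcsin(√a) = 0.143166 rad = 8.2028°
d = R·c = 6371.01 × 0.143166 = 912.1 km

912.1 km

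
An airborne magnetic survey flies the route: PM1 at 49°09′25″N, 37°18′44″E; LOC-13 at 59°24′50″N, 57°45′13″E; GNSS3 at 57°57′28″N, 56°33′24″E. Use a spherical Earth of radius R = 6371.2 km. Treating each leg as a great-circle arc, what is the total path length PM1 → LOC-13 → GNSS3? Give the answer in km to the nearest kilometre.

1913 km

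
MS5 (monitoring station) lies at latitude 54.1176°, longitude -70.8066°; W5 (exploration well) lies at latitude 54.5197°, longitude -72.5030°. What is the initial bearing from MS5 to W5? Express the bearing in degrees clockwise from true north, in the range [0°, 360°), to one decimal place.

Δλ = -1.6964°
y = sin Δλ · cos φ₂ = -0.017183
x = cos φ₁ sin φ₂ − sin φ₁ cos φ₂ cos Δλ = 0.007224
θ = atan2(y, x) = -67.1967° → 292.8033° (mod 360°)

292.8°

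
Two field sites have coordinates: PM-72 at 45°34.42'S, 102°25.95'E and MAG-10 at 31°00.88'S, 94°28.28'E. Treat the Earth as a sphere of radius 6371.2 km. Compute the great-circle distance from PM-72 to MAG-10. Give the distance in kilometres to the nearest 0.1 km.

PM-72: φ = -45.57367°, λ = +102.43250°
MAG-10: φ = -31.01467°, λ = +94.47133°
Δφ = 14.5590°,  Δλ = -7.9612°
a = sin²(Δφ/2) + cos φ₁ cos φ₂ sin²(Δλ/2) = 0.018946
c = 2·arcsin(√a) = 0.276168 rad = 15.8233°
d = R·c = 6371.2 × 0.276168 = 1759.5 km

1759.5 km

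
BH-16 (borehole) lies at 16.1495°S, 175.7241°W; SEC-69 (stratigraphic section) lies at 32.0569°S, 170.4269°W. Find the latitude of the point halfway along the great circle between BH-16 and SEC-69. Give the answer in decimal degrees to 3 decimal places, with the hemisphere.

24.126°S

Bx = cos φ₂ cos Δλ = 0.843902,  By = cos φ₂ sin Δλ = 0.078245
φₘ = atan2(sin φ₁ + sin φ₂, √((cos φ₁ + Bx)² + By²)) = -24.12595°
λₘ = λ₁ + atan2(By, cos φ₁ + Bx) = -173.24118°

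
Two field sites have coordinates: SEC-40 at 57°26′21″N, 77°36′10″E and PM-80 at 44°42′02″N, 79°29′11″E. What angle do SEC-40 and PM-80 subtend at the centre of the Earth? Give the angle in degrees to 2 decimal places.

12.79°

SEC-40: φ = +57.43917°, λ = +77.60278°
PM-80: φ = +44.70056°, λ = +79.48639°
Δφ = -12.7386°,  Δλ = 1.8836°
a = sin²(Δφ/2) + cos φ₁ cos φ₂ sin²(Δλ/2) = 0.012410
c = 2·arcsin(√a) = 0.223266 rad = 12.7922°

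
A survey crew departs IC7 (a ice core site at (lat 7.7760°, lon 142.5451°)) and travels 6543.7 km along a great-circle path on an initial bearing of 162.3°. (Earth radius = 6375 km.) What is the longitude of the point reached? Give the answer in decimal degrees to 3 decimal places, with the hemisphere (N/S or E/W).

165.193°E

δ = d/R = 6543.7/6375 = 1.026463 rad
φ₂ = arcsin(sin φ₁ cos δ + cos φ₁ sin δ cos θ)
   = arcsin(0.13530·0.51785 + 0.99080·0.85547·-0.95266) = -47.51181°
λ₂ = λ₁ + atan2(sin θ sin δ cos φ₁, cos δ − sin φ₁ sin φ₂) = 165.19328°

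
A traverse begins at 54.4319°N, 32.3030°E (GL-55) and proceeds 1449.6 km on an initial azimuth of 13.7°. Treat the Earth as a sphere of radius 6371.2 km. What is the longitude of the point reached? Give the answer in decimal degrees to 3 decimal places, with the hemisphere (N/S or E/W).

δ = d/R = 1449.6/6371.2 = 0.227524 rad
φ₂ = arcsin(sin φ₁ cos δ + cos φ₁ sin δ cos θ)
   = arcsin(0.81342·0.97423 + 0.58167·0.22557·0.97155) = 66.91631°
λ₂ = λ₁ + atan2(sin θ sin δ cos φ₁, cos δ − sin φ₁ sin φ₂) = 40.13425°

40.134°E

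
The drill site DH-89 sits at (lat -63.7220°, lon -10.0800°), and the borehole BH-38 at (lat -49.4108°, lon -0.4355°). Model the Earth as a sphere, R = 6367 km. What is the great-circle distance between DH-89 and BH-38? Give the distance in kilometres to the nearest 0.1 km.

Δφ = 14.3112°,  Δλ = 9.6445°
a = sin²(Δφ/2) + cos φ₁ cos φ₂ sin²(Δλ/2) = 0.017552
c = 2·arcsin(√a) = 0.265749 rad = 15.2263°
d = R·c = 6367 × 0.265749 = 1692.0 km

1692.0 km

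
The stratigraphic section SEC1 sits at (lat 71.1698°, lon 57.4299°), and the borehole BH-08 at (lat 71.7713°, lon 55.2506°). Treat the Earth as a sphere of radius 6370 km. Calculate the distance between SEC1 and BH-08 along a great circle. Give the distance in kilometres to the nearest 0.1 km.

Δφ = 0.6015°,  Δλ = -2.1793°
a = sin²(Δφ/2) + cos φ₁ cos φ₂ sin²(Δλ/2) = 0.000064
c = 2·arcsin(√a) = 0.016008 rad = 0.9172°
d = R·c = 6370 × 0.016008 = 102.0 km

102.0 km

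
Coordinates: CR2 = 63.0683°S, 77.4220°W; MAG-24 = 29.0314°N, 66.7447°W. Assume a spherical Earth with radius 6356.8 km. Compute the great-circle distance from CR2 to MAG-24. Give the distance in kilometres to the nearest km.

10262 km

Δφ = 92.0997°,  Δλ = 10.6773°
a = sin²(Δφ/2) + cos φ₁ cos φ₂ sin²(Δλ/2) = 0.521748
c = 2·arcsin(√a) = 1.614305 rad = 92.4929°
d = R·c = 6356.8 × 1.614305 = 10261.8 km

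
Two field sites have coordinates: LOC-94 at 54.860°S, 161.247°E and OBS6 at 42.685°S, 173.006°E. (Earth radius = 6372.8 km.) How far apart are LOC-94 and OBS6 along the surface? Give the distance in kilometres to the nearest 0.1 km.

1600.5 km

Δφ = 12.1750°,  Δλ = 11.7590°
a = sin²(Δφ/2) + cos φ₁ cos φ₂ sin²(Δλ/2) = 0.015686
c = 2·arcsin(√a) = 0.251145 rad = 14.3895°
d = R·c = 6372.8 × 0.251145 = 1600.5 km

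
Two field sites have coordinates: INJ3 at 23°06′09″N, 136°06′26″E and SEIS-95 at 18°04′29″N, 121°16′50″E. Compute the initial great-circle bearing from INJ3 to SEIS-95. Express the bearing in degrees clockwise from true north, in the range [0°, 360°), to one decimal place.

252.8°

INJ3: φ = +23.10250°, λ = +136.10722°
SEIS-95: φ = +18.07472°, λ = +121.28056°
Δλ = -14.8267°
y = sin Δλ · cos φ₂ = -0.243268
x = cos φ₁ sin φ₂ − sin φ₁ cos φ₂ cos Δλ = -0.075219
θ = atan2(y, x) = -107.1817° → 252.8183° (mod 360°)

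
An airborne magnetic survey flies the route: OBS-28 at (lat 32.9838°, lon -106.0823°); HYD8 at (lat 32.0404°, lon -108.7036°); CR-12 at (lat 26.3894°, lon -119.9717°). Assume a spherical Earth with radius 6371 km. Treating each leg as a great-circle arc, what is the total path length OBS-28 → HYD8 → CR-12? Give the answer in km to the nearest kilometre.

1527 km

OBS-28→HYD8: c = 0.041945 rad, d = 267.23 km
HYD8→CR-12: c = 0.197792 rad, d = 1260.14 km
Total = 267.23 + 1260.14 = 1527.37 km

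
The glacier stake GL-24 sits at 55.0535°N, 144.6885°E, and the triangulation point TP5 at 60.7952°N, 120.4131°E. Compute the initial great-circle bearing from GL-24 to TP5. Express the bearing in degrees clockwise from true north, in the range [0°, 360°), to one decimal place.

304.0°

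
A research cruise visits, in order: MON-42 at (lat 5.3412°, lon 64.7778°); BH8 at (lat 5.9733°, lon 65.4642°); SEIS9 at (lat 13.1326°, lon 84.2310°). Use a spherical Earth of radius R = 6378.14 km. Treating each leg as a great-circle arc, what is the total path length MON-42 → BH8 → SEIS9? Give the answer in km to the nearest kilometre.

2311 km

MON-42→BH8: c = 0.016243 rad, d = 103.60 km
BH8→SEIS9: c = 0.346077 rad, d = 2207.32 km
Total = 103.60 + 2207.32 = 2310.92 km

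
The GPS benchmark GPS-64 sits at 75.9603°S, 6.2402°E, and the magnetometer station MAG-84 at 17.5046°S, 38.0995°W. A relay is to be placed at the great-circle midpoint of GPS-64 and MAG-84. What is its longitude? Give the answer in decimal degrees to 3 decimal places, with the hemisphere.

29.545°W

Bx = cos φ₂ cos Δλ = 0.682089,  By = cos φ₂ sin Δλ = -0.666546
φₘ = atan2(sin φ₁ + sin φ₂, √((cos φ₁ + Bx)² + By²)) = -48.11108°
λₘ = λ₁ + atan2(By, cos φ₁ + Bx) = -29.54527°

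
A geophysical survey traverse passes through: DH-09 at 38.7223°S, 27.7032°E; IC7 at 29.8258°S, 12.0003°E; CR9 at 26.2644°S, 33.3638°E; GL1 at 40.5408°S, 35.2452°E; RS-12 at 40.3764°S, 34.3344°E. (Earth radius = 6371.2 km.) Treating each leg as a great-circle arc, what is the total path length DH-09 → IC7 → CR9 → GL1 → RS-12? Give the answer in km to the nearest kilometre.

5552 km

DH-09→IC7: c = 0.273956 rad, d = 1745.43 km
IC7→CR9: c = 0.334385 rad, d = 2130.43 km
CR9→GL1: c = 0.250656 rad, d = 1596.98 km
GL1→RS-12: c = 0.012431 rad, d = 79.20 km
Total = 1745.43 + 2130.43 + 1596.98 + 79.20 = 5552.04 km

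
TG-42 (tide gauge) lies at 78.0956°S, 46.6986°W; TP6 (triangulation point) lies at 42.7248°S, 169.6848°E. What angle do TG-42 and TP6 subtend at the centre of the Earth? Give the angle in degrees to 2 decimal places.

Δφ = 35.3708°,  Δλ = -143.6166°
a = sin²(Δφ/2) + cos φ₁ cos φ₂ sin²(Δλ/2) = 0.229056
c = 2·arcsin(√a) = 0.998114 rad = 57.1877°

57.19°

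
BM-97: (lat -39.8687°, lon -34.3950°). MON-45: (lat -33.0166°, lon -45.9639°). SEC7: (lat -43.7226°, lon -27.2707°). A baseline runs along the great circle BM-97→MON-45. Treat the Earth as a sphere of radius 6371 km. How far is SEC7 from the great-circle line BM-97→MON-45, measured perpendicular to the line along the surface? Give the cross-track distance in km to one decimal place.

δ₁₃ = central angle BM-97→SEC7 = 0.114463 rad  (haversine)
θ₁₃ = bearing BM-97→SEC7 = 128.301°,  θ₁₂ = bearing BM-97→MON-45 = 302.804°
dₓₜ = R·arcsin(sin δ₁₃ · sin(θ₁₃ − θ₁₂)) = 6371·arcsin(0.11421·sin(-174.502°)) = -69.716 km
|dₓₜ| = 69.716 km

69.7 km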